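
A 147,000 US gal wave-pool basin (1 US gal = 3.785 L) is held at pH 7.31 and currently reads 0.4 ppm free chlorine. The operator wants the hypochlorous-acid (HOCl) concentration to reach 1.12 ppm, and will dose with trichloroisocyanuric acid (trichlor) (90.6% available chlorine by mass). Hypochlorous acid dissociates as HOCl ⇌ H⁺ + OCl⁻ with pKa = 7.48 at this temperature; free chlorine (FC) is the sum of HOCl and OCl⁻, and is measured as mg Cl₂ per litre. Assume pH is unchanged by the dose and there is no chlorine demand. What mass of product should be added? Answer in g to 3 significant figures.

Volume: 147,000 US gal × 3.785 L/gal = 556,395 L.
[OCl⁻]/[HOCl] = 10^(pH − pKa) = 10^(7.31 − 7.48) = 0.6761; fraction as HOCl = 1/(1 + 0.6761) = 0.5966.
Free chlorine required for 1.12 ppm HOCl: 1.12 / 0.5966 = 1.877 ppm.
FC to add: 1.877 − 0.4 = 1.477 mg/L as Cl₂.
Cl₂ equivalent: 1.477 mg/L × 556,395 L = 821.9 g.
Product at 90.6% available Cl: 821.9 / 0.906 = 907.2 g.

907 g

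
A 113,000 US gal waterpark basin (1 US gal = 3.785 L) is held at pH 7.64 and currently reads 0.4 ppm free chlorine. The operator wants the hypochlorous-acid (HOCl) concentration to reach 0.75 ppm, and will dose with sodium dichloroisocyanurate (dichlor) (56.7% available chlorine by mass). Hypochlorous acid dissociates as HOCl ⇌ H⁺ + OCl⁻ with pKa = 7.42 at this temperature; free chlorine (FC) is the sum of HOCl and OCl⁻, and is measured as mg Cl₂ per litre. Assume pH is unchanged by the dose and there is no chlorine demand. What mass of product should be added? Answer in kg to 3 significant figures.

Volume: 113,000 US gal × 3.785 L/gal = 427,705 L.
[OCl⁻]/[HOCl] = 10^(pH − pKa) = 10^(7.64 − 7.42) = 1.66; fraction as HOCl = 1/(1 + 1.66) = 0.376.
Free chlorine required for 0.75 ppm HOCl: 0.75 / 0.376 = 1.995 ppm.
FC to add: 1.995 − 0.4 = 1.595 mg/L as Cl₂.
Cl₂ equivalent: 1.595 mg/L × 427,705 L = 682.1 g.
Product at 56.7% available Cl: 682.1 / 0.567 = 1203 g.

1.20 kg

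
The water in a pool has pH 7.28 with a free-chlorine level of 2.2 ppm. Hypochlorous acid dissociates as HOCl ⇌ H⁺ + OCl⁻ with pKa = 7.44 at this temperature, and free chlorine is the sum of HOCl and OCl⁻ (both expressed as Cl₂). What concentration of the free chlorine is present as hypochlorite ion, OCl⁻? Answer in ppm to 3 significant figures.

0.900 ppm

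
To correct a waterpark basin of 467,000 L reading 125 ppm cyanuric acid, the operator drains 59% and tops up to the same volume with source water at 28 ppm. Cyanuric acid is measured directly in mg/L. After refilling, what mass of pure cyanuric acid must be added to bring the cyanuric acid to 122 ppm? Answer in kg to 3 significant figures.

25.3 kg

After draining 59% and refilling: 125 × 0.41 + 28 × 0.59 = 67.77 ppm.
Deficit to target: 122 − 67.77 = 54.23 mg/L.
Mass: 54.23 mg/L × 467,000 L = 25,330 g cyanuric acid.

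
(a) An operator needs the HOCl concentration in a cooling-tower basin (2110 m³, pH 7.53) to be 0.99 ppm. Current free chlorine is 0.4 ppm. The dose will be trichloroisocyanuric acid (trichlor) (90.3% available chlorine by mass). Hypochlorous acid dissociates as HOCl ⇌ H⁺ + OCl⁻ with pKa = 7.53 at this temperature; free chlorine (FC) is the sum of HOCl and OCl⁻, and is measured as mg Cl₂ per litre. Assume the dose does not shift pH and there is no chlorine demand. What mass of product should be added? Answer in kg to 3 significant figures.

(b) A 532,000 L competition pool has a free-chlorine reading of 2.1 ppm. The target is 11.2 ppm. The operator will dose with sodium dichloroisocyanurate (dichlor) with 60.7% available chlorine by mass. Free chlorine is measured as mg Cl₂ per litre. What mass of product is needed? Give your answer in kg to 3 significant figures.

(a) 3.69 kg; (b) 7.98 kg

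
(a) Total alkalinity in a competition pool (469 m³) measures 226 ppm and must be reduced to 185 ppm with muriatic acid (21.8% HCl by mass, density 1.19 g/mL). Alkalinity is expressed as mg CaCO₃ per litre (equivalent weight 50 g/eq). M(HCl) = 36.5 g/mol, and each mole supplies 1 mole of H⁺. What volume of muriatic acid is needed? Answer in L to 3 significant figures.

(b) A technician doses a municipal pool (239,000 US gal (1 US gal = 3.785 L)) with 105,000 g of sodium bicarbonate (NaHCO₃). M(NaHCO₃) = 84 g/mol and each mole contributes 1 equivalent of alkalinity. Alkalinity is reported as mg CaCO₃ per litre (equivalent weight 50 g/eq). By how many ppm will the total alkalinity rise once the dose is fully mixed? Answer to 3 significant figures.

(a) 54.1 L; (b) 69.1 ppm

(a) Volume: 469 m³ = 469,000 L.
(a) Alkalinity to neutralize: (226 − 185) = 41 mg/L as CaCO₃ × 469,000 L = 19,230 g as CaCO₃.
(a) Equivalents of H⁺ required: 19,230 ÷ 50 g/eq = 384.6 eq = 384.6 mol HCl.
(a) Mass of HCl: 384.6 × 36.5 = 14,040 g.
(a) Mass of 21.8% solution: 14,040 / 0.218 = 64,390 g.
(a) Volume: 64,390 g ÷ 1.19 g/mL = 54,110 mL.

(b) Volume: 239,000 US gal × 3.785 L/gal = 904,615 L.
(b) Moles of NaHCO₃: 105,000 g ÷ 84 g/mol = 1250 mol → 1250 eq of alkalinity.
(b) As CaCO₃: 1250 eq × 50 g/eq = 62,500 g.
(b) Rise: 62,500 g / 904,615 L × 1000 = 69.09 mg/L.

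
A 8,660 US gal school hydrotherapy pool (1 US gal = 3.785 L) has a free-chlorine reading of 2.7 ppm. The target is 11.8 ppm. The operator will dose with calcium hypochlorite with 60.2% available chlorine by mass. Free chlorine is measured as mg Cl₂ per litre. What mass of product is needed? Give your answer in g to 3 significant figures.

Volume: 8,660 US gal × 3.785 L/gal = 32,778 L.
Chlorine deficit: 11.8 − 2.7 = 9.1 ppm = 9.1 mg/L as Cl₂.
Cl₂ equivalent needed: 9.1 mg/L × 32,778 L = 298,300 mg = 298.3 g.
Product at 60.2% available chlorine: 298.3 / 0.602 = 495.5 g.

495 g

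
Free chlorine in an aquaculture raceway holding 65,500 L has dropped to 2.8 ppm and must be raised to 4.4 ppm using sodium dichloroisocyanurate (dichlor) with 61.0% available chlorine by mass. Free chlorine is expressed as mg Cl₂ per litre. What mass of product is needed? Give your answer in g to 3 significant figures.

Chlorine deficit: 4.4 − 2.8 = 1.6 ppm = 1.6 mg/L as Cl₂.
Cl₂ equivalent needed: 1.6 mg/L × 65,500 L = 104,800 mg = 104.8 g.
Product at 61.0% available chlorine: 104.8 / 0.61 = 171.8 g.

172 g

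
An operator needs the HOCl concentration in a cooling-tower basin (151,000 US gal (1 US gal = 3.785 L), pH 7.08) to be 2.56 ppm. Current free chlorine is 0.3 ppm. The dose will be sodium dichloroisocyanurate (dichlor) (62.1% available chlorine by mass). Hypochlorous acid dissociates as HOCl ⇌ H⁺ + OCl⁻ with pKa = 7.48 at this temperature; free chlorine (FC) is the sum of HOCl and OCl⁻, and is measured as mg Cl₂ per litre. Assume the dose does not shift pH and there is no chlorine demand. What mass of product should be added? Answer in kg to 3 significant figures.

3.02 kg

Volume: 151,000 US gal × 3.785 L/gal = 571,535 L.
[OCl⁻]/[HOCl] = 10^(pH − pKa) = 10^(7.08 − 7.48) = 0.3981; fraction as HOCl = 1/(1 + 0.3981) = 0.7153.
Free chlorine required for 2.56 ppm HOCl: 2.56 / 0.7153 = 3.579 ppm.
FC to add: 3.579 − 0.3 = 3.279 mg/L as Cl₂.
Cl₂ equivalent: 3.279 mg/L × 571,535 L = 1874 g.
Product at 62.1% available Cl: 1874 / 0.621 = 3018 g.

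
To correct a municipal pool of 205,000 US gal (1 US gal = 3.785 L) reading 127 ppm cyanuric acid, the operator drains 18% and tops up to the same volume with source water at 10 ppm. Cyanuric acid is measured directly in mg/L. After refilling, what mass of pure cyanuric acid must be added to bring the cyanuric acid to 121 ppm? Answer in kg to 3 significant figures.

11.7 kg

Volume: 205,000 US gal × 3.785 L/gal = 775,925 L.
After draining 18% and refilling: 127 × 0.82 + 10 × 0.18 = 105.94 ppm.
Deficit to target: 121 − 105.94 = 15.06 mg/L.
Mass: 15.06 mg/L × 775,925 L = 11,690 g cyanuric acid.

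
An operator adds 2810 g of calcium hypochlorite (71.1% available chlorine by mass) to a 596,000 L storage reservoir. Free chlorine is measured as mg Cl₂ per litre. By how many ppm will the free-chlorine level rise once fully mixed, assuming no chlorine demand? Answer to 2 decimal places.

Available chlorine delivered: 2810 g × 0.711 = 1998 g as Cl₂.
Concentration rise: 1998 g / 596,000 L = 3.352 mg/L = 3.35 ppm.

3.35 ppm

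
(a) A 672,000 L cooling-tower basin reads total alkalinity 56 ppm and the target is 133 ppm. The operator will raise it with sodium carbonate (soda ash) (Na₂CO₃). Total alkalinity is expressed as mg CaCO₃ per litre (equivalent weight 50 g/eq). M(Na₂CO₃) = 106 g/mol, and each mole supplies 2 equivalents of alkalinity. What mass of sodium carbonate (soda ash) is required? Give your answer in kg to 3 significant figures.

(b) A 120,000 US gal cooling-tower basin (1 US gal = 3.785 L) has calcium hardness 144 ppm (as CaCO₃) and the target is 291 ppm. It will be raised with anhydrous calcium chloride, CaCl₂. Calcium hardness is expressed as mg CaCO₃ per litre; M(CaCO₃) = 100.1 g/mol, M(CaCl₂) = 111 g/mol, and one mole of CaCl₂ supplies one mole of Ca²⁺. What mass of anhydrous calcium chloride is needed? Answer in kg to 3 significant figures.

(a) 54.8 kg; (b) 74.0 kg

(a) Alkalinity to add: (133 − 56) = 77 mg/L as CaCO₃ × 672,000 L = 51,740 g as CaCO₃.
(a) Equivalents: 51,740 g ÷ 50 g/eq = 1035 eq.
(a) Each mole of Na₂CO₃ supplies 2 eq, so 1035 / 2 = 517.4 mol.
(a) Mass: 517.4 mol × 106 g/mol = 54,850 g.

(b) Volume: 120,000 US gal × 3.785 L/gal = 454,200 L.
(b) Hardness to add: (291 − 144) = 147 mg/L as CaCO₃ × 454,200 L = 66,770 g as CaCO₃.
(b) Moles of Ca²⁺ (1 mol Ca²⁺ ≡ 1 mol CaCO₃): 66,770 / 100.1 g/mol = 667 mol.
(b) Mass of CaCl₂: 667 × 111 = 74,040 g.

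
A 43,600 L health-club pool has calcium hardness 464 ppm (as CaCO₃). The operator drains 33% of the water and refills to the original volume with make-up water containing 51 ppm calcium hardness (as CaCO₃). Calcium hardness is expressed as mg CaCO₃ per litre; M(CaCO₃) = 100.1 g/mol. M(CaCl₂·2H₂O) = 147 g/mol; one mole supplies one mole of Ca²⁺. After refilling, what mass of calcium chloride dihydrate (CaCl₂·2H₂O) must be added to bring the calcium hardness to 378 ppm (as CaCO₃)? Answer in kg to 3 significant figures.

3.22 kg

After draining 33% and refilling: 464 × 0.67 + 51 × 0.33 = 327.71 ppm.
Deficit to target: 378 − 327.71 = 50.29 mg/L.
As CaCO₃: 50.29 mg/L × 43,600 L = 2193 g; ÷ 100.1 = 21.9 mol Ca²⁺.
Mass: 21.9 × 147 = 3220 g.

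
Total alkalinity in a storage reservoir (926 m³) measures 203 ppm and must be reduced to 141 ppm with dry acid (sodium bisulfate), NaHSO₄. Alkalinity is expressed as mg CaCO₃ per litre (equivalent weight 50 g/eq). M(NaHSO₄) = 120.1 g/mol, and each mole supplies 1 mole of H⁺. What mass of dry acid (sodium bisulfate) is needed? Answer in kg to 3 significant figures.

138 kg

Volume: 926 m³ = 926,000 L.
Alkalinity to neutralize: (203 − 141) = 62 mg/L as CaCO₃ × 926,000 L = 57,410 g as CaCO₃.
Equivalents of H⁺ required: 57,410 ÷ 50 g/eq = 1148 eq = 1148 mol NaHSO₄.
Mass of NaHSO₄: 1148 × 120.1 = 137,900 g.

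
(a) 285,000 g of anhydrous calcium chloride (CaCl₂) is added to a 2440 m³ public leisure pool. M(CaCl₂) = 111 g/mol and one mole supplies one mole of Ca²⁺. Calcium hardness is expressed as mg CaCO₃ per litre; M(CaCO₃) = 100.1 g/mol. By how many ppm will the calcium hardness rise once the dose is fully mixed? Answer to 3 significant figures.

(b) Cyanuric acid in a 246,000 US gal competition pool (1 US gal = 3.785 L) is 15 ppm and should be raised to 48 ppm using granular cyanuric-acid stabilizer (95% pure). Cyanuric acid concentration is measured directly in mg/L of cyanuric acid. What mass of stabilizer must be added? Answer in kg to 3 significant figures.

(a) Volume: 2440 m³ = 2,440,000 L.
(a) Moles of Ca²⁺: 285,000 g ÷ 111 g/mol = 2568 mol.
(a) As CaCO₃: 2568 mol × 100.1 g/mol = 257,000 g.
(a) Rise: 257,000 g / 2,440,000 L × 1000 = 105.3 mg/L.

(b) Volume: 246,000 US gal × 3.785 L/gal = 931,110 L.
(b) CYA to add: (48 − 15) = 33 mg/L × 931,110 L = 30,730 g cyanuric acid.
(b) At 95% purity: 30,730 / 0.95 = 32,340 g product.

(a) 105 ppm; (b) 32.3 kg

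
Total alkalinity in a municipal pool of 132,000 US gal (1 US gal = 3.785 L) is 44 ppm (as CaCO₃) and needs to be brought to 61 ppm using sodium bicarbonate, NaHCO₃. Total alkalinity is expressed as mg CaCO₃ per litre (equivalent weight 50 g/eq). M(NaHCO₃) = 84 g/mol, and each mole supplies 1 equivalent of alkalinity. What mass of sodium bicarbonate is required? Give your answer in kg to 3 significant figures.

14.3 kg

Volume: 132,000 US gal × 3.785 L/gal = 499,620 L.
Alkalinity to add: (61 − 44) = 17 mg/L as CaCO₃ × 499,620 L = 8494 g as CaCO₃.
Equivalents: 8494 g ÷ 50 g/eq = 169.9 eq.
NaHCO₃ supplies 1 eq per mole → 169.9 mol.
Mass: 169.9 mol × 84 g/mol = 14,270 g.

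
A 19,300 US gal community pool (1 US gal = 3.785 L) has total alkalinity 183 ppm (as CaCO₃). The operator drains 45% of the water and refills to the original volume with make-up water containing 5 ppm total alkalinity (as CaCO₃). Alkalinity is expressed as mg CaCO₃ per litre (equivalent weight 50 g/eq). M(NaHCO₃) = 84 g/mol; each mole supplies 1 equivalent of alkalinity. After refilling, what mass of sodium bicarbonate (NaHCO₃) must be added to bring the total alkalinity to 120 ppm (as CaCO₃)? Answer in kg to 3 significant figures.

2.10 kg

Volume: 19,300 US gal × 3.785 L/gal = 73,050 L.
After draining 45% and refilling: 183 × 0.55 + 5 × 0.45 = 102.9 ppm.
Deficit to target: 120 − 102.9 = 17.1 mg/L.
As CaCO₃: 17.1 mg/L × 73,050 L = 1249 g; ÷ 50 g/eq ÷ 1 = 24.98 mol NaHCO₃.
Mass: 24.98 × 84 = 2099 g.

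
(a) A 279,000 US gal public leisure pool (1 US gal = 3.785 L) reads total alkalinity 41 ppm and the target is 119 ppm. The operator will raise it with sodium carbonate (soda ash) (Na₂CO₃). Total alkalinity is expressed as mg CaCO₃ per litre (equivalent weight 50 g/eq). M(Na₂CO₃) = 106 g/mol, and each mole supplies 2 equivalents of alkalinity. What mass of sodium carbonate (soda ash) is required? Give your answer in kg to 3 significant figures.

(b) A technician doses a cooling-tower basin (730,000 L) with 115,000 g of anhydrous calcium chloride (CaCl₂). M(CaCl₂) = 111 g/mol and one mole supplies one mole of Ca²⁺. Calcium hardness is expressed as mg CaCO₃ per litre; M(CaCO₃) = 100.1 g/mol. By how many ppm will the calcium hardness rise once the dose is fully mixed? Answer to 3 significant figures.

(a) 87.3 kg; (b) 142 ppm

(a) Volume: 279,000 US gal × 3.785 L/gal = 1,056,015 L.
(a) Alkalinity to add: (119 − 41) = 78 mg/L as CaCO₃ × 1,056,015 L = 82,370 g as CaCO₃.
(a) Equivalents: 82,370 g ÷ 50 g/eq = 1647 eq.
(a) Each mole of Na₂CO₃ supplies 2 eq, so 1647 / 2 = 823.7 mol.
(a) Mass: 823.7 mol × 106 g/mol = 87,310 g.

(b) Moles of Ca²⁺: 115,000 g ÷ 111 g/mol = 1036 mol.
(b) As CaCO₃: 1036 mol × 100.1 g/mol = 103,700 g.
(b) Rise: 103,700 g / 730,000 L × 1000 = 142.1 mg/L.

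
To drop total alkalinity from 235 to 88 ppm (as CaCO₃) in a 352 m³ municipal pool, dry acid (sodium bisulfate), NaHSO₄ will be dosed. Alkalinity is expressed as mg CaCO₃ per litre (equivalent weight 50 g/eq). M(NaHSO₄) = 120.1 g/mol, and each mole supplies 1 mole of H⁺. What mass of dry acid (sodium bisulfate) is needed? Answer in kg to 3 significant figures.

124 kg

Volume: 352 m³ = 352,000 L.
Alkalinity to neutralize: (235 − 88) = 147 mg/L as CaCO₃ × 352,000 L = 51,740 g as CaCO₃.
Equivalents of H⁺ required: 51,740 ÷ 50 g/eq = 1035 eq = 1035 mol NaHSO₄.
Mass of NaHSO₄: 1035 × 120.1 = 124,300 g.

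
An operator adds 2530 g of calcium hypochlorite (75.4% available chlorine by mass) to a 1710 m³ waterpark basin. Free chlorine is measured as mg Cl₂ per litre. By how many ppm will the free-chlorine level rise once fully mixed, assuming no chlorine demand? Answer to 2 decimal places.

1.12 ppm

Volume: 1710 m³ = 1,710,000 L.
Available chlorine delivered: 2530 g × 0.754 = 1908 g as Cl₂.
Concentration rise: 1908 g / 1,710,000 L = 1.116 mg/L = 1.12 ppm.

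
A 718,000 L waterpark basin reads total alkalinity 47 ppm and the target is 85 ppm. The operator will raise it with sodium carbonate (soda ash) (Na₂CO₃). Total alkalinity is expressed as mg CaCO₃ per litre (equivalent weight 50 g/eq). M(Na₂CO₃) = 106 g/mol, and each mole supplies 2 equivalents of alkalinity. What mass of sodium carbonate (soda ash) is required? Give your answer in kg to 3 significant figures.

28.9 kg

Alkalinity to add: (85 − 47) = 38 mg/L as CaCO₃ × 718,000 L = 27,280 g as CaCO₃.
Equivalents: 27,280 g ÷ 50 g/eq = 545.7 eq.
Each mole of Na₂CO₃ supplies 2 eq, so 545.7 / 2 = 272.8 mol.
Mass: 272.8 mol × 106 g/mol = 28,920 g.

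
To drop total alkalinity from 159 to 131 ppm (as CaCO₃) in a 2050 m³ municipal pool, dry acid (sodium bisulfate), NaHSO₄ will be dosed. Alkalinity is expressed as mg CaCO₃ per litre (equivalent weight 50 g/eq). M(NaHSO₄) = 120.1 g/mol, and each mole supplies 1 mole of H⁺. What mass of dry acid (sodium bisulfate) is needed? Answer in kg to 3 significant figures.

138 kg

Volume: 2050 m³ = 2,050,000 L.
Alkalinity to neutralize: (159 − 131) = 28 mg/L as CaCO₃ × 2,050,000 L = 57,400 g as CaCO₃.
Equivalents of H⁺ required: 57,400 ÷ 50 g/eq = 1148 eq = 1148 mol NaHSO₄.
Mass of NaHSO₄: 1148 × 120.1 = 137,900 g.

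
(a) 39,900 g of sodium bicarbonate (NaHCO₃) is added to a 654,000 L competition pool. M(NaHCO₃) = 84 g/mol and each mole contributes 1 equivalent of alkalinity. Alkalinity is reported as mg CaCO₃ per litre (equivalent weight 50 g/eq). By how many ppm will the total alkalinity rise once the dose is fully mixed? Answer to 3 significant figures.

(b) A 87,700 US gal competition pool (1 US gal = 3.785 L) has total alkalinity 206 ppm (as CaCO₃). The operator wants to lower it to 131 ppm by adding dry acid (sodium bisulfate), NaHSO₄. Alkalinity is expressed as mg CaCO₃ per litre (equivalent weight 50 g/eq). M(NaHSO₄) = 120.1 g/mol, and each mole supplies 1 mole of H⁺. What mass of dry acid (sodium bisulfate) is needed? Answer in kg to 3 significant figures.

(a) 36.3 ppm; (b) 59.8 kg

(a) Moles of NaHCO₃: 39,900 g ÷ 84 g/mol = 475 mol → 475 eq of alkalinity.
(a) As CaCO₃: 475 eq × 50 g/eq = 23,750 g.
(a) Rise: 23,750 g / 654,000 L × 1000 = 36.31 mg/L.

(b) Volume: 87,700 US gal × 3.785 L/gal = 331,944 L.
(b) Alkalinity to neutralize: (206 − 131) = 75 mg/L as CaCO₃ × 331,944 L = 24,900 g as CaCO₃.
(b) Equivalents of H⁺ required: 24,900 ÷ 50 g/eq = 497.9 eq = 497.9 mol NaHSO₄.
(b) Mass of NaHSO₄: 497.9 × 120.1 = 59,800 g.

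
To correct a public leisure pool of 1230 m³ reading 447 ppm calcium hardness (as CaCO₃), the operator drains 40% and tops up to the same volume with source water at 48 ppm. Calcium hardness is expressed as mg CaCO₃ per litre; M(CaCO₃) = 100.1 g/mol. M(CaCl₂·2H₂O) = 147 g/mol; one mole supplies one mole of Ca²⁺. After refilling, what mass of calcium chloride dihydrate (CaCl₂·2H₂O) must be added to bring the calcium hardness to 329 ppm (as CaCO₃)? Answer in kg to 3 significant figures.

Volume: 1230 m³ = 1,230,000 L.
After draining 40% and refilling: 447 × 0.60 + 48 × 0.40 = 287.4 ppm.
Deficit to target: 329 − 287.4 = 41.6 mg/L.
As CaCO₃: 41.6 mg/L × 1,230,000 L = 51,170 g; ÷ 100.1 = 511.2 mol Ca²⁺.
Mass: 511.2 × 147 = 75,140 g.

75.1 kg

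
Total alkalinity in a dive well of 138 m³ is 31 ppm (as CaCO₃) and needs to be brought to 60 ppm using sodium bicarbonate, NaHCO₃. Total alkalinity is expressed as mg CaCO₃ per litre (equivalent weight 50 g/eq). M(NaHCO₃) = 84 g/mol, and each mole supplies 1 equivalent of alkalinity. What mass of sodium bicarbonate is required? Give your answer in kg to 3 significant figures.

Volume: 138 m³ = 138,000 L.
Alkalinity to add: (60 − 31) = 29 mg/L as CaCO₃ × 138,000 L = 4002 g as CaCO₃.
Equivalents: 4002 g ÷ 50 g/eq = 80.04 eq.
NaHCO₃ supplies 1 eq per mole → 80.04 mol.
Mass: 80.04 mol × 84 g/mol = 6723 g.

6.72 kg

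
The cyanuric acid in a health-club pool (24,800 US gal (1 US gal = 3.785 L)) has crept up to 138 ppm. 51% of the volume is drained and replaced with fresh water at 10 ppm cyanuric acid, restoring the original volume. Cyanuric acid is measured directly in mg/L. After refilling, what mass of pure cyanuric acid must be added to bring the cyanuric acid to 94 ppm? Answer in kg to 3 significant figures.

2.00 kg

Volume: 24,800 US gal × 3.785 L/gal = 93,868 L.
After draining 51% and refilling: 138 × 0.49 + 10 × 0.51 = 72.72 ppm.
Deficit to target: 94 − 72.72 = 21.28 mg/L.
Mass: 21.28 mg/L × 93,868 L = 1998 g cyanuric acid.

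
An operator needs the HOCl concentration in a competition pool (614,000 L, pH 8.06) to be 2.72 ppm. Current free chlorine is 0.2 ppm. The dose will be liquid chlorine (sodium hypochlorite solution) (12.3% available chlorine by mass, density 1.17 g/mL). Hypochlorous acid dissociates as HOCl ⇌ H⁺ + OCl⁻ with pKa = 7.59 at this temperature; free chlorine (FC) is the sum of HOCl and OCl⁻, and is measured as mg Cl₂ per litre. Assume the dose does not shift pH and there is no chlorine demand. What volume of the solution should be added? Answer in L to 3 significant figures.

45.0 L

[OCl⁻]/[HOCl] = 10^(pH − pKa) = 10^(8.06 − 7.59) = 2.951; fraction as HOCl = 1/(1 + 2.951) = 0.2531.
Free chlorine required for 2.72 ppm HOCl: 2.72 / 0.2531 = 10.75 ppm.
FC to add: 10.75 − 0.2 = 10.55 mg/L as Cl₂.
Cl₂ equivalent: 10.55 mg/L × 614,000 L = 6476 g.
Product at 12.3% available Cl: 6476 / 0.123 = 52,650 g.
Volume: 52,650 g ÷ 1.17 g/mL = 45,000 mL.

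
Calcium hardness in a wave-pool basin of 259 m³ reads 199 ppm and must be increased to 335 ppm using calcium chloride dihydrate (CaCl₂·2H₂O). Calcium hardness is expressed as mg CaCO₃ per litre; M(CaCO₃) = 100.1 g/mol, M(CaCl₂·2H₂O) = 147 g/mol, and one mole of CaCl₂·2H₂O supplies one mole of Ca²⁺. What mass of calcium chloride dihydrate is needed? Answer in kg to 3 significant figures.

51.7 kg

Volume: 259 m³ = 259,000 L.
Hardness to add: (335 − 199) = 136 mg/L as CaCO₃ × 259,000 L = 35,220 g as CaCO₃.
Moles of Ca²⁺ (1 mol Ca²⁺ ≡ 1 mol CaCO₃): 35,220 / 100.1 g/mol = 351.9 mol.
Mass of CaCl₂·2H₂O: 351.9 × 147 = 51,730 g.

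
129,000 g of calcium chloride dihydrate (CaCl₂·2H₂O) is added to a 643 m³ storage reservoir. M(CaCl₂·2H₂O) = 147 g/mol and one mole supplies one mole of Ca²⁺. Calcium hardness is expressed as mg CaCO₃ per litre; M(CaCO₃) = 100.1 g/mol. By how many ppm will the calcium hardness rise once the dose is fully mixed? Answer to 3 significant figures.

Volume: 643 m³ = 643,000 L.
Moles of Ca²⁺: 129,000 g ÷ 147 g/mol = 877.6 mol.
As CaCO₃: 877.6 mol × 100.1 g/mol = 87,840 g.
Rise: 87,840 g / 643,000 L × 1000 = 136.6 mg/L.

137 ppm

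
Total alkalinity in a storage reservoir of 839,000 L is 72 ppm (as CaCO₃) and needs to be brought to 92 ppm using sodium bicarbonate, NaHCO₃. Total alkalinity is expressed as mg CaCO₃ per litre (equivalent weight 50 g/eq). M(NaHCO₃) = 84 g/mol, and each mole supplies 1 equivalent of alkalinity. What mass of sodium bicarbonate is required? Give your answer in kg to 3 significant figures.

28.2 kg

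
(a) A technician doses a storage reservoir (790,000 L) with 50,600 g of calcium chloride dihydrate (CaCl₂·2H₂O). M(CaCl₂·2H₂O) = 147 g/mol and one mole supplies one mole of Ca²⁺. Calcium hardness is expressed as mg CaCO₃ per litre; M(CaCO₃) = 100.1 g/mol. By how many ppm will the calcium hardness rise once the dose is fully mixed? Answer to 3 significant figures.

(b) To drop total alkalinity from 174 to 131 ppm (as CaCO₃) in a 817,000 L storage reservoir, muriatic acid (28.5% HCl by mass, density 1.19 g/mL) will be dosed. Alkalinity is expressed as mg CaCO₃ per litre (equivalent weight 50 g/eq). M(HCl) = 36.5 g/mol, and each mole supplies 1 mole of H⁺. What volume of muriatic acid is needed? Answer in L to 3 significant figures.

(a) Moles of Ca²⁺: 50,600 g ÷ 147 g/mol = 344.2 mol.
(a) As CaCO₃: 344.2 mol × 100.1 g/mol = 34,460 g.
(a) Rise: 34,460 g / 790,000 L × 1000 = 43.62 mg/L.

(b) Alkalinity to neutralize: (174 − 131) = 43 mg/L as CaCO₃ × 817,000 L = 35,130 g as CaCO₃.
(b) Equivalents of H⁺ required: 35,130 ÷ 50 g/eq = 702.6 eq = 702.6 mol HCl.
(b) Mass of HCl: 702.6 × 36.5 = 25,650 g.
(b) Mass of 28.5% solution: 25,650 / 0.285 = 89,980 g.
(b) Volume: 89,980 g ÷ 1.19 g/mL = 75,620 mL.

(a) 43.6 ppm; (b) 75.6 L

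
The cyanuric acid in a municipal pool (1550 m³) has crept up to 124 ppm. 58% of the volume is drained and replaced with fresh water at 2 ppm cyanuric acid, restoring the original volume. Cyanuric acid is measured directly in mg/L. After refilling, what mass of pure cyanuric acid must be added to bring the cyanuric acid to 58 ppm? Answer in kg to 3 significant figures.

7.38 kg

Volume: 1550 m³ = 1,550,000 L.
After draining 58% and refilling: 124 × 0.42 + 2 × 0.58 = 53.24 ppm.
Deficit to target: 58 − 53.24 = 4.76 mg/L.
Mass: 4.76 mg/L × 1,550,000 L = 7378 g cyanuric acid.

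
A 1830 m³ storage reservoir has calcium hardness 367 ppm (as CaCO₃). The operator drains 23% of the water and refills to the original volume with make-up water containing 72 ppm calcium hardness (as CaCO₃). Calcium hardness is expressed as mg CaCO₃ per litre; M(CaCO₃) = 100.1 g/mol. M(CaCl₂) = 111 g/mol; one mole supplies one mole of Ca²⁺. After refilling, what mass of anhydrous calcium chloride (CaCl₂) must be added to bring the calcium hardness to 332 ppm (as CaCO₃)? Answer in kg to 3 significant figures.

Volume: 1830 m³ = 1,830,000 L.
After draining 23% and refilling: 367 × 0.77 + 72 × 0.23 = 299.15 ppm.
Deficit to target: 332 − 299.15 = 32.85 mg/L.
As CaCO₃: 32.85 mg/L × 1,830,000 L = 60,120 g; ÷ 100.1 = 600.6 mol Ca²⁺.
Mass: 600.6 × 111 = 66,660 g.

66.7 kg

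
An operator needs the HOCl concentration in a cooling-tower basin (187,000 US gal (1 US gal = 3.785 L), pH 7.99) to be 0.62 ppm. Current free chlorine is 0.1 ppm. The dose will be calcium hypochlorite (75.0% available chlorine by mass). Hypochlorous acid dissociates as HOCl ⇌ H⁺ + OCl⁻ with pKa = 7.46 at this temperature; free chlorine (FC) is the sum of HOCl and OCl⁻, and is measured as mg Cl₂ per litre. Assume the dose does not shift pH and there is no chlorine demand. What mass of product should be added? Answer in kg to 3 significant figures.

2.47 kg

Volume: 187,000 US gal × 3.785 L/gal = 707,795 L.
[OCl⁻]/[HOCl] = 10^(pH − pKa) = 10^(7.99 − 7.46) = 3.388; fraction as HOCl = 1/(1 + 3.388) = 0.2279.
Free chlorine required for 0.62 ppm HOCl: 0.62 / 0.2279 = 2.721 ppm.
FC to add: 2.721 − 0.1 = 2.621 mg/L as Cl₂.
Cl₂ equivalent: 2.621 mg/L × 707,795 L = 1855 g.
Product at 75.0% available Cl: 1855 / 0.75 = 2473 g.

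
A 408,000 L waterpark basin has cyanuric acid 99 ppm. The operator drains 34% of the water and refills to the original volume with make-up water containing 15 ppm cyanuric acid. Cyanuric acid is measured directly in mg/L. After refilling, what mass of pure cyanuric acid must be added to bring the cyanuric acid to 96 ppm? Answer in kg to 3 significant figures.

10.4 kg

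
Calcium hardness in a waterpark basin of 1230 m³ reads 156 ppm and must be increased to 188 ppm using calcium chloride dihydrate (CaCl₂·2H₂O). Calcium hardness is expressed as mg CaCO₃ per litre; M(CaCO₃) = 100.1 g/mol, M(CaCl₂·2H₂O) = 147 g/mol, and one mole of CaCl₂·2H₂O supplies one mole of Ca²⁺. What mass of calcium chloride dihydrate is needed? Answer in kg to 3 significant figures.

Volume: 1230 m³ = 1,230,000 L.
Hardness to add: (188 − 156) = 32 mg/L as CaCO₃ × 1,230,000 L = 39,360 g as CaCO₃.
Moles of Ca²⁺ (1 mol Ca²⁺ ≡ 1 mol CaCO₃): 39,360 / 100.1 g/mol = 393.2 mol.
Mass of CaCl₂·2H₂O: 393.2 × 147 = 57,800 g.

57.8 kg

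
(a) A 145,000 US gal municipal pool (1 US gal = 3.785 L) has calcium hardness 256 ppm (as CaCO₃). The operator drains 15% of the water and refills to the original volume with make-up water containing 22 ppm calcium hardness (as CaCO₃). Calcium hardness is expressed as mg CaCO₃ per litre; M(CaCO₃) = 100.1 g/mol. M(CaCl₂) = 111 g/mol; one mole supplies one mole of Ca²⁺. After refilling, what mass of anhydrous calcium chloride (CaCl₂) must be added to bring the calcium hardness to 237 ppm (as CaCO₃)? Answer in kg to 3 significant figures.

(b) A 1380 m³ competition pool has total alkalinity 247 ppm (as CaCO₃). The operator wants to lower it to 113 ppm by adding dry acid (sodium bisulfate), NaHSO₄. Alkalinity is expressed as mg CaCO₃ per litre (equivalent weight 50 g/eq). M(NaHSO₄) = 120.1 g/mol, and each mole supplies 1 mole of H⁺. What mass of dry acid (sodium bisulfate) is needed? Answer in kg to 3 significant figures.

(a) Volume: 145,000 US gal × 3.785 L/gal = 548,825 L.
(a) After draining 15% and refilling: 256 × 0.85 + 22 × 0.15 = 220.9 ppm.
(a) Deficit to target: 237 − 220.9 = 16.1 mg/L.
(a) As CaCO₃: 16.1 mg/L × 548,825 L = 8836 g; ÷ 100.1 = 88.27 mol Ca²⁺.
(a) Mass: 88.27 × 111 = 9798 g.

(b) Volume: 1380 m³ = 1,380,000 L.
(b) Alkalinity to neutralize: (247 − 113) = 134 mg/L as CaCO₃ × 1,380,000 L = 184,900 g as CaCO₃.
(b) Equivalents of H⁺ required: 184,900 ÷ 50 g/eq = 3698 eq = 3698 mol NaHSO₄.
(b) Mass of NaHSO₄: 3698 × 120.1 = 444,200 g.

(a) 9.80 kg; (b) 444 kg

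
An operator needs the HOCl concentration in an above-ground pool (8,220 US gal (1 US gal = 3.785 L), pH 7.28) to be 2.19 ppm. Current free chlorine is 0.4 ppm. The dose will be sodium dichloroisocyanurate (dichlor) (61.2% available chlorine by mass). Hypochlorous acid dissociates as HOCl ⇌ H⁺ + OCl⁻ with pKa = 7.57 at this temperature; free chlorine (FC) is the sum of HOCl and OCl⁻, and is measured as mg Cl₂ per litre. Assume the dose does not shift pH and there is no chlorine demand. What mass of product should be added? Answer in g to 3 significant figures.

Volume: 8,220 US gal × 3.785 L/gal = 31,113 L.
[OCl⁻]/[HOCl] = 10^(pH − pKa) = 10^(7.28 − 7.57) = 0.5129; fraction as HOCl = 1/(1 + 0.5129) = 0.661.
Free chlorine required for 2.19 ppm HOCl: 2.19 / 0.661 = 3.313 ppm.
FC to add: 3.313 − 0.4 = 2.913 mg/L as Cl₂.
Cl₂ equivalent: 2.913 mg/L × 31,113 L = 90.64 g.
Product at 61.2% available Cl: 90.64 / 0.612 = 148.1 g.

148 g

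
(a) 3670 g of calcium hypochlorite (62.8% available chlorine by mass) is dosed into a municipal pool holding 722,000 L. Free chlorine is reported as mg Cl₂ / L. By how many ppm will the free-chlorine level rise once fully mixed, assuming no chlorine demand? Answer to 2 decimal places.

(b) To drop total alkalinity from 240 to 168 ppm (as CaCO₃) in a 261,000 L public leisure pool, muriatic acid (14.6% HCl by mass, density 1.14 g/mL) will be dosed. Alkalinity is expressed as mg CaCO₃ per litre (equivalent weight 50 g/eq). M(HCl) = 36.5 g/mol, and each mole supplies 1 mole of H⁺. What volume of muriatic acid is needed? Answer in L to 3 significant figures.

(a) 3.19 ppm; (b) 82.4 L

(a) Available chlorine delivered: 3670 g × 0.628 = 2305 g as Cl₂.
(a) Concentration rise: 2305 g / 722,000 L = 3.192 mg/L = 3.19 ppm.

(b) Alkalinity to neutralize: (240 − 168) = 72 mg/L as CaCO₃ × 261,000 L = 18,790 g as CaCO₃.
(b) Equivalents of H⁺ required: 18,790 ÷ 50 g/eq = 375.8 eq = 375.8 mol HCl.
(b) Mass of HCl: 375.8 × 36.5 = 13,720 g.
(b) Mass of 14.6% solution: 13,720 / 0.146 = 93,960 g.
(b) Volume: 93,960 g ÷ 1.14 g/mL = 82,420 mL.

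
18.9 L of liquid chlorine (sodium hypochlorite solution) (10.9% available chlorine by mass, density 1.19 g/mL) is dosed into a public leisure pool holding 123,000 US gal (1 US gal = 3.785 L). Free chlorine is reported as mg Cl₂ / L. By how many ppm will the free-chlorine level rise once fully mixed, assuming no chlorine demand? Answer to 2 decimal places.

5.27 ppm

Volume: 123,000 US gal × 3.785 L/gal = 465,555 L.
Mass of solution: 18.9 L × 1000 mL/L × 1.19 g/mL = 22,490 g.
Available chlorine delivered: 22,490 g × 0.109 = 2452 g as Cl₂.
Concentration rise: 2452 g / 465,555 L = 5.266 mg/L = 5.27 ppm.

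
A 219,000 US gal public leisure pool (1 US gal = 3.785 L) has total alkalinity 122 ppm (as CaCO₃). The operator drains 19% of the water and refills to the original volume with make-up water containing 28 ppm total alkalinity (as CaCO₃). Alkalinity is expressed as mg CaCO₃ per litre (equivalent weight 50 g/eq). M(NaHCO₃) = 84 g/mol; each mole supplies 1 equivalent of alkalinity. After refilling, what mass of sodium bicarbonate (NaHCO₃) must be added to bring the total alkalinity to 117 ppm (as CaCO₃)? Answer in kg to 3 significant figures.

17.9 kg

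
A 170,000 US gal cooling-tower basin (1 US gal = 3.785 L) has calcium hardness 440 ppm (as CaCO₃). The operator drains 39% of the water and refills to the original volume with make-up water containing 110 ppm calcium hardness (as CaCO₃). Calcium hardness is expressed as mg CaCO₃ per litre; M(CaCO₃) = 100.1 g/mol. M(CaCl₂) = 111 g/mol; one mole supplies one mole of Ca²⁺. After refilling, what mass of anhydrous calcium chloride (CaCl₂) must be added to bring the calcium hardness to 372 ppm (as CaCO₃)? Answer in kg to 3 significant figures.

43.3 kg

Volume: 170,000 US gal × 3.785 L/gal = 643,450 L.
After draining 39% and refilling: 440 × 0.61 + 110 × 0.39 = 311.3 ppm.
Deficit to target: 372 − 311.3 = 60.7 mg/L.
As CaCO₃: 60.7 mg/L × 643,450 L = 39,060 g; ÷ 100.1 = 390.2 mol Ca²⁺.
Mass: 390.2 × 111 = 43,310 g.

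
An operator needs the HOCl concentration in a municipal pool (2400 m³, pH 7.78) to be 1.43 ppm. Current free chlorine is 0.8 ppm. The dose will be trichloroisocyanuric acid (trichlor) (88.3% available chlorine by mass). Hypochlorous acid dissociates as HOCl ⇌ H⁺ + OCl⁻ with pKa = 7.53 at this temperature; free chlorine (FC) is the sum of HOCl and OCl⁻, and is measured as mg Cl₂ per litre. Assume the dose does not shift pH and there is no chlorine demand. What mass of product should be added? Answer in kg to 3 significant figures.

Volume: 2400 m³ = 2,400,000 L.
[OCl⁻]/[HOCl] = 10^(pH − pKa) = 10^(7.78 − 7.53) = 1.778; fraction as HOCl = 1/(1 + 1.778) = 0.3599.
Free chlorine required for 1.43 ppm HOCl: 1.43 / 0.3599 = 3.973 ppm.
FC to add: 3.973 − 0.8 = 3.173 mg/L as Cl₂.
Cl₂ equivalent: 3.173 mg/L × 2,400,000 L = 7615 g.
Product at 88.3% available Cl: 7615 / 0.883 = 8624 g.

8.62 kg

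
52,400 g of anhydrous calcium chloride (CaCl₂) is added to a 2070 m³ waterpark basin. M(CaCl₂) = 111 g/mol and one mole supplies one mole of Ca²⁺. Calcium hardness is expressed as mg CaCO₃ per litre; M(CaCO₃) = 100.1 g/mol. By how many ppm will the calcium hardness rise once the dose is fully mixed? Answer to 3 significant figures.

Volume: 2070 m³ = 2,070,000 L.
Moles of Ca²⁺: 52,400 g ÷ 111 g/mol = 472.1 mol.
As CaCO₃: 472.1 mol × 100.1 g/mol = 47,250 g.
Rise: 47,250 g / 2,070,000 L × 1000 = 22.83 mg/L.

22.8 ppm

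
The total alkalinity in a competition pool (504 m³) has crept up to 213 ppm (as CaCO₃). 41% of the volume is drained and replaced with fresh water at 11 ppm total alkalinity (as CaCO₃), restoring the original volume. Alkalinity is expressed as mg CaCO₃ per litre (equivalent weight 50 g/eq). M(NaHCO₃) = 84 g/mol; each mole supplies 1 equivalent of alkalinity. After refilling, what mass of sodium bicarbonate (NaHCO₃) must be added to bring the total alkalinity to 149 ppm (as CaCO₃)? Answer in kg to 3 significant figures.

15.9 kg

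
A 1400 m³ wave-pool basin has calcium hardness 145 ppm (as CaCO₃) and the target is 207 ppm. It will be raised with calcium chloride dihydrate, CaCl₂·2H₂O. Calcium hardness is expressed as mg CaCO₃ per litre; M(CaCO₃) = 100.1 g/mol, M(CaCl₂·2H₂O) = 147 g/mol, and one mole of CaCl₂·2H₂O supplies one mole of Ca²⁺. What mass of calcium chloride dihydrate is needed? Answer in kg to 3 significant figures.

127 kg

Volume: 1400 m³ = 1,400,000 L.
Hardness to add: (207 − 145) = 62 mg/L as CaCO₃ × 1,400,000 L = 86,800 g as CaCO₃.
Moles of Ca²⁺ (1 mol Ca²⁺ ≡ 1 mol CaCO₃): 86,800 / 100.1 g/mol = 867.1 mol.
Mass of CaCl₂·2H₂O: 867.1 × 147 = 127,500 g.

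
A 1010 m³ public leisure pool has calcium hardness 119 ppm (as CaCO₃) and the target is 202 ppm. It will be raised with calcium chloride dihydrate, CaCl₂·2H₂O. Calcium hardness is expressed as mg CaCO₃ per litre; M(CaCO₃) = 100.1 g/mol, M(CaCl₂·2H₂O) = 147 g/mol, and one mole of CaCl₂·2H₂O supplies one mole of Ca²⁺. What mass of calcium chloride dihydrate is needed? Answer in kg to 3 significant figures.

Volume: 1010 m³ = 1,010,000 L.
Hardness to add: (202 − 119) = 83 mg/L as CaCO₃ × 1,010,000 L = 83,830 g as CaCO₃.
Moles of Ca²⁺ (1 mol Ca²⁺ ≡ 1 mol CaCO₃): 83,830 / 100.1 g/mol = 837.5 mol.
Mass of CaCl₂·2H₂O: 837.5 × 147 = 123,100 g.

123 kg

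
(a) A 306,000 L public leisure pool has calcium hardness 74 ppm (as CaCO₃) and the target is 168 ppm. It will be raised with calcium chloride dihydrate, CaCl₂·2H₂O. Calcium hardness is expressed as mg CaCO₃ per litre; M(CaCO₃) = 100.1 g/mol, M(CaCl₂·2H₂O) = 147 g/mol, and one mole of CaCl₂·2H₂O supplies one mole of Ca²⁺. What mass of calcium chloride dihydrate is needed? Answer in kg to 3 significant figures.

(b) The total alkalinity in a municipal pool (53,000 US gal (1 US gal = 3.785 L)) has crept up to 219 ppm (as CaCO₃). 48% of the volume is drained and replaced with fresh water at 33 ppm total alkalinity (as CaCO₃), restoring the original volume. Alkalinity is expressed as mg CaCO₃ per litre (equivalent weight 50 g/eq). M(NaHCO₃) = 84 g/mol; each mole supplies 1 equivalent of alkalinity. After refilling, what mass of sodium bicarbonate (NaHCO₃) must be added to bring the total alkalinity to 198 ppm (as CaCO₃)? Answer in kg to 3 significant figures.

(a) 42.2 kg; (b) 23.0 kg

(a) Hardness to add: (168 − 74) = 94 mg/L as CaCO₃ × 306,000 L = 28,760 g as CaCO₃.
(a) Moles of Ca²⁺ (1 mol Ca²⁺ ≡ 1 mol CaCO₃): 28,760 / 100.1 g/mol = 287.4 mol.
(a) Mass of CaCl₂·2H₂O: 287.4 × 147 = 42,240 g.

(b) Volume: 53,000 US gal × 3.785 L/gal = 200,605 L.
(b) After draining 48% and refilling: 219 × 0.52 + 33 × 0.48 = 129.72 ppm.
(b) Deficit to target: 198 − 129.72 = 68.28 mg/L.
(b) As CaCO₃: 68.28 mg/L × 200,605 L = 13,700 g; ÷ 50 g/eq ÷ 1 = 273.9 mol NaHCO₃.
(b) Mass: 273.9 × 84 = 23,010 g.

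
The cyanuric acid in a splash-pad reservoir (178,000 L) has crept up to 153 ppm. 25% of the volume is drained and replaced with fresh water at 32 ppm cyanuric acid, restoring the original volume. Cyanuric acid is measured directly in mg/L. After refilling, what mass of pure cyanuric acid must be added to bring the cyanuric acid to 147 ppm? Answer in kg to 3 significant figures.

4.32 kg

After draining 25% and refilling: 153 × 0.75 + 32 × 0.25 = 122.75 ppm.
Deficit to target: 147 − 122.75 = 24.25 mg/L.
Mass: 24.25 mg/L × 178,000 L = 4316 g cyanuric acid.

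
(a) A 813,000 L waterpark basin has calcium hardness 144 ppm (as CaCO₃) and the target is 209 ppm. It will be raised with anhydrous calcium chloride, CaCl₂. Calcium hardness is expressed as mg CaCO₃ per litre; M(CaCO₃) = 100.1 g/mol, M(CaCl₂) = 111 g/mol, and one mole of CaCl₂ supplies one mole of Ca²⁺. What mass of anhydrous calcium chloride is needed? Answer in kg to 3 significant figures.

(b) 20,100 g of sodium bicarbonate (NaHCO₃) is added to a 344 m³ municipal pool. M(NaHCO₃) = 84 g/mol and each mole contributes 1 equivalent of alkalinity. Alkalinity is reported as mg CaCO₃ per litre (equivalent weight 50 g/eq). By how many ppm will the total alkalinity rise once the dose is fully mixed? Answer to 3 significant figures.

(a) Hardness to add: (209 − 144) = 65 mg/L as CaCO₃ × 813,000 L = 52,840 g as CaCO₃.
(a) Moles of Ca²⁺ (1 mol Ca²⁺ ≡ 1 mol CaCO₃): 52,840 / 100.1 g/mol = 527.9 mol.
(a) Mass of CaCl₂: 527.9 × 111 = 58,600 g.

(b) Volume: 344 m³ = 344,000 L.
(b) Moles of NaHCO₃: 20,100 g ÷ 84 g/mol = 239.3 mol → 239.3 eq of alkalinity.
(b) As CaCO₃: 239.3 eq × 50 g/eq = 11,960 g.
(b) Rise: 11,960 g / 344,000 L × 1000 = 34.78 mg/L.

(a) 58.6 kg; (b) 34.8 ppm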